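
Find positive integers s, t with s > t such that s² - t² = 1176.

Factor: s² - t² = (s+t)(s-t) = 1176.
We need two factors of 1176 with the same parity.
Use s+t = 588 and s-t = 2 (product 588·2 = 1176).
Adding: 2s = 590, so s = 295.
Subtracting: 2t = 586, so t = 293.
Check: 295² - 293² = 87025 - 85849 = 1176 ✓

s = 295, t = 293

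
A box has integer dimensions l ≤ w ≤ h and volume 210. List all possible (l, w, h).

Iterate l from 1 to ⌊210^(1/3)⌋. For each l dividing 210, iterate w ≥ l with w dividing 210/l, and set h = 210/(l·w).
Triples found (14): (1×1×210), (1×2×105), (1×3×70), (1×5×42), (1×6×35), (1×7×30), (1×10×21), (1×14×15), (2×3×35), (2×5×21), (2×7×15), (3×5×14), (3×7×10), (5×6×7)

(1×1×210), (1×2×105), (1×3×70), (1×5×42), (1×6×35), (1×7×30), (1×10×21), (1×14×15), (2×3×35), (2×5×21), (2×7×15), (3×5×14), (3×7×10), (5×6×7)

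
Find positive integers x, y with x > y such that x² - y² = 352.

Factor: x² - y² = (x+y)(x-y) = 352.
We need two factors of 352 with the same parity.
Use x+y = 176 and x-y = 2 (product 176·2 = 352).
Adding: 2x = 178, so x = 89.
Subtracting: 2y = 174, so y = 87.
Check: 89² - 87² = 7921 - 7569 = 352 ✓

x = 89, y = 87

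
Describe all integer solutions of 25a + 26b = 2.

Step 1: Compute gcd(25, 26) = 1.
Since 1 divides 2, solutions exist.

Step 2: Find a particular solution using extended Euclidean algorithm.
We get a₀ = -2, b₀ = 2.
Check: 25*-2 + 26*2 = 2 = 2 ✓

Step 3: Write the general solution.
a = -2 + (26/1)t = -2 + 26t
b = 2 - (25/1)t = 2 - 25t
for any integer t.

a = -2 + 26t, b = 2 - 25t for integer t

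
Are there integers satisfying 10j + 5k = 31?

Step 1: Compute gcd(10, 5).
gcd(10, 5) = 5

Step 2: Check divisibility.
Does 5 divide 31? 31 = 5 x 6 + 1, so no.

By the theorem on linear Diophantine equations, 10j + 5k = 31 has integer solutions if and only if gcd(10, 5) divides 31. Since 5 does not divide 31, no solutions exist.

No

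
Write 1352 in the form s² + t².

We need to find integers s, t > 0 such that s² + t² = 1352.
Trying s = 14: t² = 1352 - 14² = 1352 - 196 = 1156
t = 34
Check: 14² + 34² = 196 + 1156 = 1352 ✓

1352 = 14² + 34²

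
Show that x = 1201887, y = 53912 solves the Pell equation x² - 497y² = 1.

Compute x² = 1201887² = 1444532360769
Compute 497y² = 497·53912² = 497·2906503744 = 1444532360768
x² - 497y² = 1444532360769 - 1444532360768 = 1
Since this equals 1, (1201887, 53912) is a solution.

Yes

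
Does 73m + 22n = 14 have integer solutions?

Step 1: Compute gcd(73, 22).
gcd(73, 22) = 1

Step 2: Check divisibility.
Does 1 divide 14? 14 = 1 x 14, so yes.

By the theorem on linear Diophantine equations, 73m + 22n = 14 has integer solutions if and only if gcd(73, 22) divides 14. Since 1 | 14, solutions exist.

Yes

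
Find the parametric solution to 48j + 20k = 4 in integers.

Step 1: Compute gcd(48, 20) = 4.
Since 4 divides 4, solutions exist.

Step 2: Find a particular solution using extended Euclidean algorithm.
We get j₀ = -2, k₀ = 5.
Check: 48*-2 + 20*5 = 4 = 4 ✓

Step 3: Write the general solution.
j = -2 + (20/4)t = -2 + 5t
k = 5 - (48/4)t = 5 - 12t
for any integer t.

j = -2 + 5t, k = 5 - 12t for integer t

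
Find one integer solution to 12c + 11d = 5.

Step 1: Check solvability.
gcd(12, 11) = 1
Since 1 divides 5, solutions exist.

Step 2: Apply extended Euclidean algorithm to find gcd.
We find integers such that 12*x0 + 11*y0 = 1

Step 3: Scale the particular solution.
Multiply by 5/1 = 5:
c = 5, d = -5

Step 4: Verify.
12*(5) + 11*(-5) = 5 = 5 ✓

c = 5, d = -5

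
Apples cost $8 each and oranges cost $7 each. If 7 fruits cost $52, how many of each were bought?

Let a = apples, o = oranges.
a + o = 7
8a + 7o = 52
Substitute o = 7 - a:
8a + 7(7 - a) = 52
(8 - 7)a = 52 - 49
1a = 3
a = 3, o = 7 - 3 = 4

Apples: 3, Oranges: 4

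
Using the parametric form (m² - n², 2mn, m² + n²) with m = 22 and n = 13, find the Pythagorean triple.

a = m² - n² = 484 - 169 = 315
b = 2mn = 2·22·13 = 572
c = m² + n² = 484 + 169 = 653
Verify: 315² + 572² = 99225 + 327184 = 426409 = 653² ✓

(315, 572, 653)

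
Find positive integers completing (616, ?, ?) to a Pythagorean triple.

We need the other leg and hypotenuse such that 616² + x² = c².
Take x = 870, c = 1066: 616² + 870² = 379456 + 756900 = 1136356 = 1066² ✓
Triple: (870, 616, 1066)

(870, 616, 1066)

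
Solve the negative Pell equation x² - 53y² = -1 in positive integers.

We need x² = 53y² - 1. Try successive y:
y = 1: x² = 53·1² - 1 = 52, not a perfect square
y = 2: x² = 53·2² - 1 = 211, not a perfect square
y = 3: x² = 53·3² - 1 = 476, not a perfect square
...
y = 25: x² = 53·25² - 1 = 33124 = 182² ✓
Check: 182² - 53·25² = 33124 - 33125 = -1 ✓

x = 182, y = 25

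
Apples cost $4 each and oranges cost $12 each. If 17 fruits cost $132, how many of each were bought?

Let a = apples, o = oranges.
a + o = 17
4a + 12o = 132
Substitute o = 17 - a:
4a + 12(17 - a) = 132
(4 - 12)a = 132 - 204
-8a = -72
a = 9, o = 17 - 9 = 8

Apples: 9, Oranges: 8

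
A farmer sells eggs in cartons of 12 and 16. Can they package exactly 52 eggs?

We need non-negative a, b with 12a + 16b = 52.
gcd(12, 16) = 4 divides 52.
Try a = 3: 16b = 52 - 36 = 16, so b = 1.
One way: 3 cartons of 12 and 1 cartons of 16.

Yes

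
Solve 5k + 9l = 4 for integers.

Step 1: Check solvability.
gcd(5, 9) = 1
Since 1 divides 4, solutions exist.

Step 2: Apply extended Euclidean algorithm to find gcd.
We find integers such that 5*x0 + 9*y0 = 1

Step 3: Scale the particular solution.
Multiply by 4/1 = 4:
k = 8, l = -4

Step 4: Verify.
5*(8) + 9*(-4) = 4 = 4 ✓

k = 8, l = -4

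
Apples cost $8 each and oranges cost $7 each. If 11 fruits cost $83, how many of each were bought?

Let a = apples, o = oranges.
a + o = 11
8a + 7o = 83
Substitute o = 11 - a:
8a + 7(11 - a) = 83
(8 - 7)a = 83 - 77
1a = 6
a = 6, o = 11 - 6 = 5

Apples: 6, Oranges: 5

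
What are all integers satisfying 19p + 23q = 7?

Step 1: Compute gcd(19, 23) = 1.
Since 1 divides 7, solutions exist.

Step 2: Find a particular solution using extended Euclidean algorithm.
We get p₀ = -42, q₀ = 35.
Check: 19*-42 + 23*35 = 7 = 7 ✓

Step 3: Write the general solution.
p = -42 + (23/1)t = -42 + 23t
q = 35 - (19/1)t = 35 - 19t
for any integer t.

p = -42 + 23t, q = 35 - 19t for integer t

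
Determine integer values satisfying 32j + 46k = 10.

Step 1: Check solvability.
gcd(32, 46) = 2
Since 2 divides 10, solutions exist.

Step 2: Apply extended Euclidean algorithm to find gcd.
We find integers such that 32*x0 + 46*y0 = 2

Step 3: Scale the particular solution.
Multiply by 10/2 = 5:
j = -50, k = 35

Step 4: Verify.
32*(-50) + 46*(35) = 10 = 10 ✓

j = -50, k = 35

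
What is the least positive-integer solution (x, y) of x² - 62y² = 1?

We seek the smallest positive integers (x, y) with x² - 62y² = 1, i.e., x² = 62y² + 1.
Try successive y values:
y = 1: x² = 62·1² + 1 = 63, not a perfect square
y = 2: x² = 62·2² + 1 = 249, not a perfect square
y = 3: x² = 62·3² + 1 = 559, not a perfect square
... continuing the search (or via continued fractions) ...
y = 8: x² = 62·8² + 1 = 3969, x = 63 ✓

Verify: 63² - 62·8² = 3969 - 3968 = 1 ✓

x = 63, y = 8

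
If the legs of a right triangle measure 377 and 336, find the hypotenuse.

c² = a² + b² = 377² + 336² = 142129 + 112896 = 255025
c = 505

505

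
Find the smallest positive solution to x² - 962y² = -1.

We need x² = 962y² - 1. Try successive y:
y = 1: x² = 962·1² - 1 = 961 = 31² ✓
Check: 31² - 962·1² = 961 - 962 = -1 ✓

x = 31, y = 1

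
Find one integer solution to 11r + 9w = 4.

Step 1: Check solvability.
gcd(11, 9) = 1
Since 1 divides 4, solutions exist.

Step 2: Apply extended Euclidean algorithm to find gcd.
We find integers such that 11*x0 + 9*y0 = 1

Step 3: Scale the particular solution.
Multiply by 4/1 = 4:
r = -16, w = 20

Step 4: Verify.
11*(-16) + 9*(20) = 4 = 4 ✓

r = -16, w = 20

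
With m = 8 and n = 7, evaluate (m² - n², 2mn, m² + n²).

a = m² - n² = 64 - 49 = 15
b = 2mn = 2·8·7 = 112
c = m² + n² = 64 + 49 = 113
Verify: 15² + 112² = 225 + 12544 = 12769 = 113² ✓

(15, 112, 113)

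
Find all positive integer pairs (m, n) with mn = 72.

The positive divisors of 72 are: 1, 2, 3, 4, 6, 8, 9, 12, 18, 24, 36, 72.
Each divisor d gives the pair (d, 72/d):
(1, 72), (2, 36), (3, 24), (4, 18), (6, 12), (8, 9), (9, 8), (12, 6), (18, 4), (24, 3), (36, 2), (72, 1)

(1, 72), (2, 36), (3, 24), (4, 18), (6, 12), (8, 9), (9, 8), (12, 6), (18, 4), (24, 3), (36, 2), (72, 1)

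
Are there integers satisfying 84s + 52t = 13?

Step 1: Compute gcd(84, 52).
gcd(84, 52) = 4

Step 2: Check divisibility.
Does 4 divide 13? 13 = 4 x 3 + 1, so no.

By the theorem on linear Diophantine equations, 84s + 52t = 13 has integer solutions if and only if gcd(84, 52) divides 13. Since 4 does not divide 13, no solutions exist.

No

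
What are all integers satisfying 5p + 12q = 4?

Step 1: Compute gcd(5, 12) = 1.
Since 1 divides 4, solutions exist.

Step 2: Find a particular solution using extended Euclidean algorithm.
We get p₀ = 20, q₀ = -8.
Check: 5*20 + 12*-8 = 4 = 4 ✓

Step 3: Write the general solution.
p = 20 + (12/1)t = 20 + 12t
q = -8 - (5/1)t = -8 - 5t
for any integer t.

p = 20 + 12t, q = -8 - 5t for integer t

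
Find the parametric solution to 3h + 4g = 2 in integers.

Step 1: Compute gcd(3, 4) = 1.
Since 1 divides 2, solutions exist.

Step 2: Find a particular solution using extended Euclidean algorithm.
We get h₀ = -2, g₀ = 2.
Check: 3*-2 + 4*2 = 2 = 2 ✓

Step 3: Write the general solution.
h = -2 + (4/1)t = -2 + 4t
g = 2 - (3/1)t = 2 - 3t
for any integer t.

h = -2 + 4t, g = 2 - 3t for integer t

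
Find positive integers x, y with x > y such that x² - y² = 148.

Factor: x² - y² = (x+y)(x-y) = 148.
We need two factors of 148 with the same parity.
Use x+y = 74 and x-y = 2 (product 74·2 = 148).
Adding: 2x = 76, so x = 38.
Subtracting: 2y = 72, so y = 36.
Check: 38² - 36² = 1444 - 1296 = 148 ✓

x = 38, y = 36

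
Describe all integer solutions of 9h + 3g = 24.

Step 1: Compute gcd(9, 3) = 3.
Since 3 divides 24, solutions exist.

Step 2: Find a particular solution using extended Euclidean algorithm.
We get h₀ = 0, g₀ = 8.
Check: 9*0 + 3*8 = 24 = 24 ✓

Step 3: Write the general solution.
h = 0 + (3/3)t = 0 + 1t
g = 8 - (9/3)t = 8 - 3t
for any integer t.

h = 0 + 1t, g = 8 - 3t for integer t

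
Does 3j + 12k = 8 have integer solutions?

Step 1: Compute gcd(3, 12).
gcd(3, 12) = 3

Step 2: Check divisibility.
Does 3 divide 8? 8 = 3 x 2 + 2, so no.

By the theorem on linear Diophantine equations, 3j + 12k = 8 has integer solutions if and only if gcd(3, 12) divides 8. Since 3 does not divide 8, no solutions exist.

No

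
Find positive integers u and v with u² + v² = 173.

We need to find integers u, v > 0 such that u² + v² = 173.
Trying u = 2: v² = 173 - 2² = 173 - 4 = 169
v = 13
Check: 2² + 13² = 4 + 169 = 173 ✓

173 = 2² + 13²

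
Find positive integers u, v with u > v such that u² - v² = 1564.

Factor: u² - v² = (u+v)(u-v) = 1564.
We need two factors of 1564 with the same parity.
Use u+v = 782 and u-v = 2 (product 782·2 = 1564).
Adding: 2u = 784, so u = 392.
Subtracting: 2v = 780, so v = 390.
Check: 392² - 390² = 153664 - 152100 = 1564 ✓

u = 392, v = 390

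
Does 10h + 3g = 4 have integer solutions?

Step 1: Compute gcd(10, 3).
gcd(10, 3) = 1

Step 2: Check divisibility.
Does 1 divide 4? 4 = 1 x 4, so yes.

By the theorem on linear Diophantine equations, 10h + 3g = 4 has integer solutions if and only if gcd(10, 3) divides 4. Since 1 | 4, solutions exist.

Yes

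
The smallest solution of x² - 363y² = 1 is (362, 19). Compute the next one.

Solutions to x² - Dy² = 1 are generated by powers of (x₀ + y₀√D).
The next solution satisfies x₁ + y₁√363 = (x₀ + y₀√363)², giving:
x₁ = x₀² + 363y₀² = 362² + 363·19² = 131044 + 131043 = 262087
y₁ = 2x₀y₀ = 2·362·19 = 13756

Verify: 262087² - 363·13756² = 68689595569 - 68689595568 = 1 ✓

x = 262087, y = 13756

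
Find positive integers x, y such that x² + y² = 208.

Search for x with 208 - x² a perfect square.
x = 8: 208 - 8² = 208 - 64 = 144 = 12² ✓
So x = 8, y = 12.

x = 8, y = 12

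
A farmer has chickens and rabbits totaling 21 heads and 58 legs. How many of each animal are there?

Let c = chickens, r = rabbits.
Heads: c + r = 21
Legs: 2c + 4r = 58
From the first equation, c = 21 - r. Substitute:
2(21 - r) + 4r = 58
42 + 2r = 58
r = (58 - 42)/2 = 8
c = 21 - 8 = 13

Chickens: 13, Rabbits: 8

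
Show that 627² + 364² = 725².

Compute a² + b² = 627² + 364² = 393129 + 132496 = 525625
Compute c² = 725² = 525625
Since 525625 = 525625, confirmed.

Yes, it is a Pythagorean triple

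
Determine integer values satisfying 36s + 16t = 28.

Step 1: Check solvability.
gcd(36, 16) = 4
Since 4 divides 28, solutions exist.

Step 2: Apply extended Euclidean algorithm to find gcd.
We find integers such that 36*x0 + 16*y0 = 4

Step 3: Scale the particular solution.
Multiply by 28/4 = 7:
s = 7, t = -14

Step 4: Verify.
36*(7) + 16*(-14) = 28 = 28 ✓

s = 7, t = -14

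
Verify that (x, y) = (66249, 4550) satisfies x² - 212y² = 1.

Compute x² = 66249² = 4388930001
Compute 212y² = 212·4550² = 212·20702500 = 4388930000
x² - 212y² = 4388930001 - 4388930000 = 1
Since this equals 1, (66249, 4550) is a solution.

Yes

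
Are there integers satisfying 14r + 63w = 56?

Step 1: Compute gcd(14, 63).
gcd(14, 63) = 7

Step 2: Check divisibility.
Does 7 divide 56? 56 = 7 x 8, so yes.

By the theorem on linear Diophantine equations, 14r + 63w = 56 has integer solutions if and only if gcd(14, 63) divides 56. Since 7 | 56, solutions exist.

Yes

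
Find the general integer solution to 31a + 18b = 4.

Step 1: Compute gcd(31, 18) = 1.
Since 1 divides 4, solutions exist.

Step 2: Find a particular solution using extended Euclidean algorithm.
We get a₀ = 28, b₀ = -48.
Check: 31*28 + 18*-48 = 4 = 4 ✓

Step 3: Write the general solution.
a = 28 + (18/1)t = 28 + 18t
b = -48 - (31/1)t = -48 - 31t
for any integer t.

a = 28 + 18t, b = -48 - 31t for integer t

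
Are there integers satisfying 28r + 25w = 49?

Step 1: Compute gcd(28, 25).
gcd(28, 25) = 1

Step 2: Check divisibility.
Does 1 divide 49? 49 = 1 x 49, so yes.

By the theorem on linear Diophantine equations, 28r + 25w = 49 has integer solutions if and only if gcd(28, 25) divides 49. Since 1 | 49, solutions exist.

Yes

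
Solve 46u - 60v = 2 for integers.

Step 1: Check solvability.
gcd(46, 60) = 2
Since 2 divides 2, solutions exist.

Step 2: Apply extended Euclidean algorithm to find gcd.
We find integers such that 46*x0 + 60*y0 = 2

Step 3: Scale the particular solution.
Multiply by 2/2 = 1:
u = -13, v = -10

Step 4: Verify.
46*(-13) - 60*(-10) = 2 = 2 ✓

u = -13, v = -10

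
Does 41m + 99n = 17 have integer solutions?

Step 1: Compute gcd(41, 99).
gcd(41, 99) = 1

Step 2: Check divisibility.
Does 1 divide 17? 17 = 1 x 17, so yes.

By the theorem on linear Diophantine equations, 41m + 99n = 17 has integer solutions if and only if gcd(41, 99) divides 17. Since 1 | 17, solutions exist.

Yes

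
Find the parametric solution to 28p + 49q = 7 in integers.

Step 1: Compute gcd(28, 49) = 7.
Since 7 divides 7, solutions exist.

Step 2: Find a particular solution using extended Euclidean algorithm.
We get p₀ = 2, q₀ = -1.
Check: 28*2 + 49*-1 = 7 = 7 ✓

Step 3: Write the general solution.
p = 2 + (49/7)t = 2 + 7t
q = -1 - (28/7)t = -1 - 4t
for any integer t.

p = 2 + 7t, q = -1 - 4t for integer t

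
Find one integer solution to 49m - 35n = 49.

Step 1: Check solvability.
gcd(49, 35) = 7
Since 7 divides 49, solutions exist.

Step 2: Apply extended Euclidean algorithm to find gcd.
We find integers such that 49*x0 + 35*y0 = 7

Step 3: Scale the particular solution.
Multiply by 49/7 = 7:
m = -14, n = -21

Step 4: Verify.
49*(-14) - 35*(-21) = 49 = 49 ✓

m = -14, n = -21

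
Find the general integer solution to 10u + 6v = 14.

Step 1: Compute gcd(10, 6) = 2.
Since 2 divides 14, solutions exist.

Step 2: Find a particular solution using extended Euclidean algorithm.
We get u₀ = -7, v₀ = 14.
Check: 10*-7 + 6*14 = 14 = 14 ✓

Step 3: Write the general solution.
u = -7 + (6/2)t = -7 + 3t
v = 14 - (10/2)t = 14 - 5t
for any integer t.

u = -7 + 3t, v = 14 - 5t for integer t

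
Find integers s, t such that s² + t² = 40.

We need to find integers s, t > 0 such that s² + t² = 40.
Trying s = 2: t² = 40 - 2² = 40 - 4 = 36
t = 6
Check: 2² + 6² = 4 + 36 = 40 ✓

40 = 2² + 6²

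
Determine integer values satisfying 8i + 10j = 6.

Step 1: Check solvability.
gcd(8, 10) = 2
Since 2 divides 6, solutions exist.

Step 2: Apply extended Euclidean algorithm to find gcd.
We find integers such that 8*x0 + 10*y0 = 2

Step 3: Scale the particular solution.
Multiply by 6/2 = 3:
i = -3, j = 3

Step 4: Verify.
8*(-3) + 10*(3) = 6 = 6 ✓

i = -3, j = 3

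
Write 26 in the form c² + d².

We need to find integers c, d > 0 such that c² + d² = 26.
Trying c = 1: d² = 26 - 1² = 26 - 1 = 25
d = 5
Check: 1² + 5² = 1 + 25 = 26 ✓

26 = 1² + 5²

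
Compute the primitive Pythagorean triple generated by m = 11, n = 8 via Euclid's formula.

a = m² - n² = 121 - 64 = 57
b = 2mn = 2·11·8 = 176
c = m² + n² = 121 + 64 = 185
Verify: 57² + 176² = 3249 + 30976 = 34225 = 185² ✓

(57, 176, 185)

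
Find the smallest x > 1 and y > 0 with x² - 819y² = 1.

We seek the smallest positive integers (x, y) with x² - 819y² = 1, i.e., x² = 819y² + 1.
Try successive y values:
y = 1: x² = 819·1² + 1 = 820, not a perfect square
y = 2: x² = 819·2² + 1 = 3277, not a perfect square
y = 3: x² = 819·3² + 1 = 7372, not a perfect square
... continuing the search (or via continued fractions) ...
y = 55: x² = 819·55² + 1 = 2477476, x = 1574 ✓

Verify: 1574² - 819·55² = 2477476 - 2477475 = 1 ✓

x = 1574, y = 55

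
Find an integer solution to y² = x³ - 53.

Try small integer x values and check whether x³ - 53 is a perfect square.
x = 29: x³ - 53 = 29³ - 53 = 24389 - 53 = 24336
Is 24336 a perfect square? 156² = 24336 ✓
So (x, y) = (29, -156) is a solution.

x = 29, y = -156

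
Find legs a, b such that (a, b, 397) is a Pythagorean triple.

We need a² + b² = 397² = 157609.
Trying: 325² + 228² = 105625 + 51984 = 157609 ✓

(325, 228, 397)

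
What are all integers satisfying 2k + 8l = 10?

Step 1: Compute gcd(2, 8) = 2.
Since 2 divides 10, solutions exist.

Step 2: Find a particular solution using extended Euclidean algorithm.
We get k₀ = 5, l₀ = 0.
Check: 2*5 + 8*0 = 10 = 10 ✓

Step 3: Write the general solution.
k = 5 + (8/2)t = 5 + 4t
l = 0 - (2/2)t = 0 - 1t
for any integer t.

k = 5 + 4t, l = 0 - 1t for integer t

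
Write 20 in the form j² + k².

We need to find integers j, k > 0 such that j² + k² = 20.
Trying j = 2: k² = 20 - 2² = 20 - 4 = 16
k = 4
Check: 2² + 4² = 4 + 16 = 20 ✓

20 = 2² + 4²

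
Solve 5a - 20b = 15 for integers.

Step 1: Check solvability.
gcd(5, 20) = 5
Since 5 divides 15, solutions exist.

Step 2: Apply extended Euclidean algorithm to find gcd.
We find integers such that 5*x0 + 20*y0 = 5

Step 3: Scale the particular solution.
Multiply by 15/5 = 3:
a = 3, b = 0

Step 4: Verify.
5*(3) - 20*(0) = 15 = 15 ✓

a = 3, b = 0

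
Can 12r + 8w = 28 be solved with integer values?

Step 1: Compute gcd(12, 8).
gcd(12, 8) = 4

Step 2: Check divisibility.
Does 4 divide 28? 28 = 4 x 7, so yes.

By the theorem on linear Diophantine equations, 12r + 8w = 28 has integer solutions if and only if gcd(12, 8) divides 28. Since 4 | 28, solutions exist.

Yes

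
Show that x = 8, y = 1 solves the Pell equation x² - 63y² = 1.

Compute x² = 8² = 64
Compute 63y² = 63·1² = 63·1 = 63
x² - 63y² = 64 - 63 = 1
Since this equals 1, (8, 1) is a solution.

Yes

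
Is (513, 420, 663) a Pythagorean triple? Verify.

Compute a² + b² = 513² + 420² = 263169 + 176400 = 439569
Compute c² = 663² = 439569
Since 439569 = 439569, confirmed.

Yes, it is a Pythagorean triple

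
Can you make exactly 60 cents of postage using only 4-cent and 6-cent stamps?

We need non-negative x, y with 4x + 6y = 60.
gcd(4, 6) = 2 divides 60, so integer solutions exist.
Search for a non-negative one: x = 0 gives 6y = 60 - 0 = 60, so y = 10.
Check: 4·0 + 6·10 = 60 ✓

Yes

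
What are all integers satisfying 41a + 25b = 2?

Step 1: Compute gcd(41, 25) = 1.
Since 1 divides 2, solutions exist.

Step 2: Find a particular solution using extended Euclidean algorithm.
We get a₀ = 22, b₀ = -36.
Check: 41*22 + 25*-36 = 2 = 2 ✓

Step 3: Write the general solution.
a = 22 + (25/1)t = 22 + 25t
b = -36 - (41/1)t = -36 - 41t
for any integer t.

a = 22 + 25t, b = -36 - 41t for integer t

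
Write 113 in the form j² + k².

We need to find integers j, k > 0 such that j² + k² = 113.
Trying j = 7: k² = 113 - 7² = 113 - 49 = 64
k = 8
Check: 7² + 8² = 49 + 64 = 113 ✓

113 = 7² + 8²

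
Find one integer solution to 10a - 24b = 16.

Step 1: Check solvability.
gcd(10, 24) = 2
Since 2 divides 16, solutions exist.

Step 2: Apply extended Euclidean algorithm to find gcd.
We find integers such that 10*x0 + 24*y0 = 2

Step 3: Scale the particular solution.
Multiply by 16/2 = 8:
a = 40, b = 16

Step 4: Verify.
10*(40) - 24*(16) = 16 = 16 ✓

a = 40, b = 16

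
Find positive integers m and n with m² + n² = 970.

We need to find integers m, n > 0 such that m² + n² = 970.
Trying m = 3: n² = 970 - 3² = 970 - 9 = 961
n = 31
Check: 3² + 31² = 9 + 961 = 970 ✓

970 = 3² + 31²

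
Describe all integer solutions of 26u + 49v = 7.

Step 1: Compute gcd(26, 49) = 1.
Since 1 divides 7, solutions exist.

Step 2: Find a particular solution using extended Euclidean algorithm.
We get u₀ = 119, v₀ = -63.
Check: 26*119 + 49*-63 = 7 = 7 ✓

Step 3: Write the general solution.
u = 119 + (49/1)t = 119 + 49t
v = -63 - (26/1)t = -63 - 26t
for any integer t.

u = 119 + 49t, v = -63 - 26t for integer t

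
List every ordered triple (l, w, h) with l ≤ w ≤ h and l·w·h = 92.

Iterate l from 1 to ⌊92^(1/3)⌋. For each l dividing 92, iterate w ≥ l with w dividing 92/l, and set h = 92/(l·w).
Triples found (4): (1×1×92), (1×2×46), (1×4×23), (2×2×23)

(1×1×92), (1×2×46), (1×4×23), (2×2×23)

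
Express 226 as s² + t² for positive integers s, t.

We need to find integers s, t > 0 such that s² + t² = 226.
Trying s = 1: t² = 226 - 1² = 226 - 1 = 225
t = 15
Check: 1² + 15² = 1 + 225 = 226 ✓

226 = 1² + 15²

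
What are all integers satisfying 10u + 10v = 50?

Step 1: Compute gcd(10, 10) = 10.
Since 10 divides 50, solutions exist.

Step 2: Find a particular solution using extended Euclidean algorithm.
We get u₀ = 0, v₀ = 5.
Check: 10*0 + 10*5 = 50 = 50 ✓

Step 3: Write the general solution.
u = 0 + (10/10)t = 0 + 1t
v = 5 - (10/10)t = 5 - 1t
for any integer t.

u = 0 + 1t, v = 5 - 1t for integer t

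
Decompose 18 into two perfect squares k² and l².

We need to find integers k, l > 0 such that k² + l² = 18.
Trying k = 3: l² = 18 - 3² = 18 - 9 = 9
l = 3
Check: 3² + 3² = 9 + 9 = 18 ✓

18 = 3² + 3²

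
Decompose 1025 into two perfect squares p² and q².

We need to find integers p, q > 0 such that p² + q² = 1025.
Trying p = 1: q² = 1025 - 1² = 1025 - 1 = 1024
q = 32
Check: 1² + 32² = 1 + 1024 = 1025 ✓

1025 = 1² + 32²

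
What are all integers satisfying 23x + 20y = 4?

Step 1: Compute gcd(23, 20) = 1.
Since 1 divides 4, solutions exist.

Step 2: Find a particular solution using extended Euclidean algorithm.
We get x₀ = 28, y₀ = -32.
Check: 23*28 + 20*-32 = 4 = 4 ✓

Step 3: Write the general solution.
x = 28 + (20/1)t = 28 + 20t
y = -32 - (23/1)t = -32 - 23t
for any integer t.

x = 28 + 20t, y = -32 - 23t for integer t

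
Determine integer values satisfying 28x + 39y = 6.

Step 1: Check solvability.
gcd(28, 39) = 1
Since 1 divides 6, solutions exist.

Step 2: Apply extended Euclidean algorithm to find gcd.
We find integers such that 28*x0 + 39*y0 = 1

Step 3: Scale the particular solution.
Multiply by 6/1 = 6:
x = 42, y = -30

Step 4: Verify.
28*(42) + 39*(-30) = 6 = 6 ✓

x = 42, y = -30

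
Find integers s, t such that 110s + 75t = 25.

Step 1: Check solvability.
gcd(110, 75) = 5
Since 5 divides 25, solutions exist.

Step 2: Apply extended Euclidean algorithm to find gcd.
We find integers such that 110*x0 + 75*y0 = 5

Step 3: Scale the particular solution.
Multiply by 25/5 = 5:
s = -10, t = 15

Step 4: Verify.
110*(-10) + 75*(15) = 25 = 25 ✓

s = -10, t = 15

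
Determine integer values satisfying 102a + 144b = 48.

Step 1: Check solvability.
gcd(102, 144) = 6
Since 6 divides 48, solutions exist.

Step 2: Apply extended Euclidean algorithm to find gcd.
We find integers such that 102*x0 + 144*y0 = 6

Step 3: Scale the particular solution.
Multiply by 48/6 = 8:
a = -56, b = 40

Step 4: Verify.
102*(-56) + 144*(40) = 48 = 48 ✓

a = -56, b = 40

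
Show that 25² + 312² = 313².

Compute a² + b²:
25² + 312² = 625 + 97344 = 97969
Compute c²:
313² = 97969
Since 97969 = 97969, it is a Pythagorean triple.

Yes, it is a Pythagorean triple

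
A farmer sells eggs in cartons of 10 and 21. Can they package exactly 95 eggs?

We need non-negative a, b with 10a + 21b = 95.
gcd(10, 21) = 1 divides 95, but no a in [0, 9] gives non-negative b.

No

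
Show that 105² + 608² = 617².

Compute a² + b²:
105² + 608² = 11025 + 369664 = 380689
Compute c²:
617² = 380689
Since 380689 = 380689, it is a Pythagorean triple.

Yes, it is a Pythagorean triple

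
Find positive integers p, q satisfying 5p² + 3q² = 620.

Try small values of p and check whether (620 - 5p²)/3 is a perfect square.
p = 8: 5·8² = 320, so 3q² = 620 - 320 = 300, giving q² = 100, q = 10.
Check: 5·8² + 3·10² = 320 + 300 = 620 ✓

p = 8, q = 10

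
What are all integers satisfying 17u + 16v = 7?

Step 1: Compute gcd(17, 16) = 1.
Since 1 divides 7, solutions exist.

Step 2: Find a particular solution using extended Euclidean algorithm.
We get u₀ = 7, v₀ = -7.
Check: 17*7 + 16*-7 = 7 = 7 ✓

Step 3: Write the general solution.
u = 7 + (16/1)t = 7 + 16t
v = -7 - (17/1)t = -7 - 17t
for any integer t.

u = 7 + 16t, v = -7 - 17t for integer t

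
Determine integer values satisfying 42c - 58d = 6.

Step 1: Check solvability.
gcd(42, 58) = 2
Since 2 divides 6, solutions exist.

Step 2: Apply extended Euclidean algorithm to find gcd.
We find integers such that 42*x0 + 58*y0 = 2

Step 3: Scale the particular solution.
Multiply by 6/2 = 3:
c = -33, d = -24

Step 4: Verify.
42*(-33) - 58*(-24) = 6 = 6 ✓

c = -33, d = -24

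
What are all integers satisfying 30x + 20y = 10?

Step 1: Compute gcd(30, 20) = 10.
Since 10 divides 10, solutions exist.

Step 2: Find a particular solution using extended Euclidean algorithm.
We get x₀ = 1, y₀ = -1.
Check: 30*1 + 20*-1 = 10 = 10 ✓

Step 3: Write the general solution.
x = 1 + (20/10)t = 1 + 2t
y = -1 - (30/10)t = -1 - 3t
for any integer t.

x = 1 + 2t, y = -1 - 3t for integer t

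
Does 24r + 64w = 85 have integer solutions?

Step 1: Compute gcd(24, 64).
gcd(24, 64) = 8

Step 2: Check divisibility.
Does 8 divide 85? 85 = 8 x 10 + 5, so no.

By the theorem on linear Diophantine equations, 24r + 64w = 85 has integer solutions if and only if gcd(24, 64) divides 85. Since 8 does not divide 85, no solutions exist.

No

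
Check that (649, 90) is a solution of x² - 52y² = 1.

Compute x² = 649² = 421201
Compute 52y² = 52·90² = 52·8100 = 421200
x² - 52y² = 421201 - 421200 = 1
Since this equals 1, (649, 90) is a solution.

Yes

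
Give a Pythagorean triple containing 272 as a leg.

We need the other leg and hypotenuse such that 272² + x² = c².
Take x = 1140, c = 1172: 272² + 1140² = 73984 + 1299600 = 1373584 = 1172² ✓
Triple: (1140, 272, 1172)

(1140, 272, 1172)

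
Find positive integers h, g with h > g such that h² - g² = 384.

Factor: h² - g² = (h+g)(h-g) = 384.
We need two factors of 384 with the same parity.
Use h+g = 192 and h-g = 2 (product 192·2 = 384).
Adding: 2h = 194, so h = 97.
Subtracting: 2g = 190, so g = 95.
Check: 97² - 95² = 9409 - 9025 = 384 ✓

h = 97, g = 95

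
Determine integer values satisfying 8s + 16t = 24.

Step 1: Check solvability.
gcd(8, 16) = 8
Since 8 divides 24, solutions exist.

Step 2: Apply extended Euclidean algorithm to find gcd.
We find integers such that 8*x0 + 16*y0 = 8

Step 3: Scale the particular solution.
Multiply by 24/8 = 3:
s = 3, t = 0

Step 4: Verify.
8*(3) + 16*(0) = 24 = 24 ✓

s = 3, t = 0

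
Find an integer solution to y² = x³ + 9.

Try small integer x values and check whether x³ + 9 is a perfect square.
x = 3: x³ + 9 = 3³ + 9 = 27 + 9 = 36
Is 36 a perfect square? 6² = 36 ✓
So (x, y) = (3, 6) is a solution.

x = 3, y = 6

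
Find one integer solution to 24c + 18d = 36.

Step 1: Check solvability.
gcd(24, 18) = 6
Since 6 divides 36, solutions exist.

Step 2: Apply extended Euclidean algorithm to find gcd.
We find integers such that 24*x0 + 18*y0 = 6

Step 3: Scale the particular solution.
Multiply by 36/6 = 6:
c = 6, d = -6

Step 4: Verify.
24*(6) + 18*(-6) = 36 = 36 ✓

c = 6, d = -6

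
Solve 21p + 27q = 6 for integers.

Step 1: Check solvability.
gcd(21, 27) = 3
Since 3 divides 6, solutions exist.

Step 2: Apply extended Euclidean algorithm to find gcd.
We find integers such that 21*x0 + 27*y0 = 3

Step 3: Scale the particular solution.
Multiply by 6/3 = 2:
p = 8, q = -6

Step 4: Verify.
21*(8) + 27*(-6) = 6 = 6 ✓

p = 8, q = -6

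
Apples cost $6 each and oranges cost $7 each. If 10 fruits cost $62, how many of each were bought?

Let a = apples, o = oranges.
a + o = 10
6a + 7o = 62
Substitute o = 10 - a:
6a + 7(10 - a) = 62
(6 - 7)a = 62 - 70
-1a = -8
a = 8, o = 10 - 8 = 2

Apples: 8, Oranges: 2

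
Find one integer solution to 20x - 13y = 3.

Step 1: Check solvability.
gcd(20, 13) = 1
Since 1 divides 3, solutions exist.

Step 2: Apply extended Euclidean algorithm to find gcd.
We find integers such that 20*x0 + 13*y0 = 1

Step 3: Scale the particular solution.
Multiply by 3/1 = 3:
x = 6, y = 9

Step 4: Verify.
20*(6) - 13*(9) = 3 = 3 ✓

x = 6, y = 9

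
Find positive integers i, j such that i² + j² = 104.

Search for i with 104 - i² a perfect square.
i = 2: 104 - 2² = 104 - 4 = 100 = 10² ✓
So i = 2, j = 10.

i = 2, j = 10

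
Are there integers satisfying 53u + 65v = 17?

Step 1: Compute gcd(53, 65).
gcd(53, 65) = 1

Step 2: Check divisibility.
Does 1 divide 17? 17 = 1 x 17, so yes.

By the theorem on linear Diophantine equations, 53u + 65v = 17 has integer solutions if and only if gcd(53, 65) divides 17. Since 1 | 17, solutions exist.

Yes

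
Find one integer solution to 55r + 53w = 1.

Step 1: Check solvability.
gcd(55, 53) = 1
Since 1 divides 1, solutions exist.

Step 2: Apply extended Euclidean algorithm to find gcd.
We find integers such that 55*x0 + 53*y0 = 1

Step 3: Scale the particular solution.
Multiply by 1/1 = 1:
r = -26, w = 27

Step 4: Verify.
55*(-26) + 53*(27) = 1 = 1 ✓

r = -26, w = 27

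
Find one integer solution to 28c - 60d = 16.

Step 1: Check solvability.
gcd(28, 60) = 4
Since 4 divides 16, solutions exist.

Step 2: Apply extended Euclidean algorithm to find gcd.
We find integers such that 28*x0 + 60*y0 = 4

Step 3: Scale the particular solution.
Multiply by 16/4 = 4:
c = -8, d = -4

Step 4: Verify.
28*(-8) - 60*(-4) = 16 = 16 ✓

c = -8, d = -4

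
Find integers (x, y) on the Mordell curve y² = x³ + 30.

Try small integer x values and check whether x³ + 30 is a perfect square.
x = 19: x³ + 30 = 19³ + 30 = 6859 + 30 = 6889
Is 6889 a perfect square? 83² = 6889 ✓
So (x, y) = (19, -83) is a solution.

x = 19, y = -83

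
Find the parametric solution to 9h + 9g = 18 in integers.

Step 1: Compute gcd(9, 9) = 9.
Since 9 divides 18, solutions exist.

Step 2: Find a particular solution using extended Euclidean algorithm.
We get h₀ = 0, g₀ = 2.
Check: 9*0 + 9*2 = 18 = 18 ✓

Step 3: Write the general solution.
h = 0 + (9/9)t = 0 + 1t
g = 2 - (9/9)t = 2 - 1t
for any integer t.

h = 0 + 1t, g = 2 - 1t for integer t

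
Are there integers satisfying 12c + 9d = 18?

Step 1: Compute gcd(12, 9).
gcd(12, 9) = 3

Step 2: Check divisibility.
Does 3 divide 18? 18 = 3 x 6, so yes.

By the theorem on linear Diophantine equations, 12c + 9d = 18 has integer solutions if and only if gcd(12, 9) divides 18. Since 3 | 18, solutions exist.

Yes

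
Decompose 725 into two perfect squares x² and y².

We need to find integers x, y > 0 such that x² + y² = 725.
Trying x = 7: y² = 725 - 7² = 725 - 49 = 676
y = 26
Check: 7² + 26² = 49 + 676 = 725 ✓

725 = 7² + 26²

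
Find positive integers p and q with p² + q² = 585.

We need to find integers p, q > 0 such that p² + q² = 585.
Trying p = 3: q² = 585 - 3² = 585 - 9 = 576
q = 24
Check: 3² + 24² = 9 + 576 = 585 ✓

585 = 3² + 24²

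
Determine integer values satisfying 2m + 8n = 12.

Step 1: Check solvability.
gcd(2, 8) = 2
Since 2 divides 12, solutions exist.

Step 2: Apply extended Euclidean algorithm to find gcd.
We find integers such that 2*x0 + 8*y0 = 2

Step 3: Scale the particular solution.
Multiply by 12/2 = 6:
m = 6, n = 0

Step 4: Verify.
2*(6) + 8*(0) = 12 = 12 ✓

m = 6, n = 0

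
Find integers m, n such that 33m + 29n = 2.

Step 1: Check solvability.
gcd(33, 29) = 1
Since 1 divides 2, solutions exist.

Step 2: Apply extended Euclidean algorithm to find gcd.
We find integers such that 33*x0 + 29*y0 = 1

Step 3: Scale the particular solution.
Multiply by 2/1 = 2:
m = -14, n = 16

Step 4: Verify.
33*(-14) + 29*(16) = 2 = 2 ✓

m = -14, n = 16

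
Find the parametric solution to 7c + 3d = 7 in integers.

Step 1: Compute gcd(7, 3) = 1.
Since 1 divides 7, solutions exist.

Step 2: Find a particular solution using extended Euclidean algorithm.
We get c₀ = 7, d₀ = -14.
Check: 7*7 + 3*-14 = 7 = 7 ✓

Step 3: Write the general solution.
c = 7 + (3/1)t = 7 + 3t
d = -14 - (7/1)t = -14 - 7t
for any integer t.

c = 7 + 3t, d = -14 - 7t for integer t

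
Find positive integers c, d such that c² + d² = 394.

Search for c with 394 - c² a perfect square.
c = 13: 394 - 13² = 394 - 169 = 225 = 15² ✓
So c = 13, d = 15.

c = 13, d = 15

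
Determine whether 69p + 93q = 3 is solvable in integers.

Step 1: Compute gcd(69, 93).
gcd(69, 93) = 3

Step 2: Check divisibility.
Does 3 divide 3? 3 = 3 x 1, so yes.

By the theorem on linear Diophantine equations, 69p + 93q = 3 has integer solutions if and only if gcd(69, 93) divides 3. Since 3 | 3, solutions exist.

Yes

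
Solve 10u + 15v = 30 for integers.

Step 1: Check solvability.
gcd(10, 15) = 5
Since 5 divides 30, solutions exist.

Step 2: Apply extended Euclidean algorithm to find gcd.
We find integers such that 10*x0 + 15*y0 = 5

Step 3: Scale the particular solution.
Multiply by 30/5 = 6:
u = -6, v = 6

Step 4: Verify.
10*(-6) + 15*(6) = 30 = 30 ✓

u = -6, v = 6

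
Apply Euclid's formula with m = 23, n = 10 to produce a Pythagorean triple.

a = m² - n² = 23² - 10² = 529 - 100 = 429
b = 2mn = 2·23·10 = 460
c = m² + n² = 529 + 100 = 629
Verify: 429² + 460² = 184041 + 211600 = 395641 = 629² ✓

(429, 460, 629)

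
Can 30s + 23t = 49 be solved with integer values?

Step 1: Compute gcd(30, 23).
gcd(30, 23) = 1

Step 2: Check divisibility.
Does 1 divide 49? 49 = 1 x 49, so yes.

By the theorem on linear Diophantine equations, 30s + 23t = 49 has integer solutions if and only if gcd(30, 23) divides 49. Since 1 | 49, solutions exist.

Yes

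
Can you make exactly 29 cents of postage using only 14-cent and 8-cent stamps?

We need non-negative x, y with 14x + 8y = 29.
gcd(14, 8) = 2, and 2 does not divide 29.
No integer solutions exist, so certainly no non-negative ones.

No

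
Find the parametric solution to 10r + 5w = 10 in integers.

Step 1: Compute gcd(10, 5) = 5.
Since 5 divides 10, solutions exist.

Step 2: Find a particular solution using extended Euclidean algorithm.
We get r₀ = 0, w₀ = 2.
Check: 10*0 + 5*2 = 10 = 10 ✓

Step 3: Write the general solution.
r = 0 + (5/5)t = 0 + 1t
w = 2 - (10/5)t = 2 - 2t
for any integer t.

r = 0 + 1t, w = 2 - 2t for integer t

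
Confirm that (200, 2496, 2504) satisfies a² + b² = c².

Compute a² + b² = 200² + 2496² = 40000 + 6230016 = 6270016
Compute c² = 2504² = 6270016
Since 6270016 = 6270016, confirmed.

Yes, it is a Pythagorean triple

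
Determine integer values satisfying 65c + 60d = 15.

Step 1: Check solvability.
gcd(65, 60) = 5
Since 5 divides 15, solutions exist.

Step 2: Apply extended Euclidean algorithm to find gcd.
We find integers such that 65*x0 + 60*y0 = 5

Step 3: Scale the particular solution.
Multiply by 15/5 = 3:
c = 3, d = -3

Step 4: Verify.
65*(3) + 60*(-3) = 15 = 15 ✓

c = 3, d = -3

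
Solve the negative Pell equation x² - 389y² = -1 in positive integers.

We need x² = 389y² - 1. Try successive y:
y = 1: x² = 389·1² - 1 = 388, not a perfect square
y = 2: x² = 389·2² - 1 = 1555, not a perfect square
y = 3: x² = 389·3² - 1 = 3500, not a perfect square
...
y = 65: x² = 389·65² - 1 = 1643524 = 1282² ✓
Check: 1282² - 389·65² = 1643524 - 1643525 = -1 ✓

x = 1282, y = 65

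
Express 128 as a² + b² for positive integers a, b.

We need to find integers a, b > 0 such that a² + b² = 128.
Trying a = 8: b² = 128 - 8² = 128 - 64 = 64
b = 8
Check: 8² + 8² = 64 + 64 = 128 ✓

128 = 8² + 8²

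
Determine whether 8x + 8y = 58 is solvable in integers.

Step 1: Compute gcd(8, 8).
gcd(8, 8) = 8

Step 2: Check divisibility.
Does 8 divide 58? 58 = 8 x 7 + 2, so no.

By the theorem on linear Diophantine equations, 8x + 8y = 58 has integer solutions if and only if gcd(8, 8) divides 58. Since 8 does not divide 58, no solutions exist.

No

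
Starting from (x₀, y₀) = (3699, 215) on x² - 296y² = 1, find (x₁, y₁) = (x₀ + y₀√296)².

Solutions to x² - Dy² = 1 are generated by powers of (x₀ + y₀√D).
The next solution satisfies x₁ + y₁√296 = (x₀ + y₀√296)², giving:
x₁ = x₀² + 296y₀² = 3699² + 296·215² = 13682601 + 13682600 = 27365201
y₁ = 2x₀y₀ = 2·3699·215 = 1590570

Verify: 27365201² - 296·1590570² = 748854225770401 - 748854225770400 = 1 ✓

x = 27365201, y = 1590570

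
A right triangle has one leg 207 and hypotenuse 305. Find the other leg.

b² = c² - a² = 93025 - 42849 = 50176
b = 224

224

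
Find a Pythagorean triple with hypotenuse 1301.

We need a² + b² = 1301² = 1692601.
Trying: 51² + 1300² = 2601 + 1690000 = 1692601 ✓

(51, 1300, 1301)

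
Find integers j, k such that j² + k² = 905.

We need to find integers j, k > 0 such that j² + k² = 905.
Trying j = 8: k² = 905 - 8² = 905 - 64 = 841
k = 29
Check: 8² + 29² = 64 + 841 = 905 ✓

905 = 8² + 29²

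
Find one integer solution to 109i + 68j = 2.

Step 1: Check solvability.
gcd(109, 68) = 1
Since 1 divides 2, solutions exist.

Step 2: Apply extended Euclidean algorithm to find gcd.
We find integers such that 109*x0 + 68*y0 = 1

Step 3: Scale the particular solution.
Multiply by 2/1 = 2:
i = 10, j = -16

Step 4: Verify.
109*(10) + 68*(-16) = 2 = 2 ✓

i = 10, j = -16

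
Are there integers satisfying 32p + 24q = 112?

Step 1: Compute gcd(32, 24).
gcd(32, 24) = 8

Step 2: Check divisibility.
Does 8 divide 112? 112 = 8 x 14, so yes.

By the theorem on linear Diophantine equations, 32p + 24q = 112 has integer solutions if and only if gcd(32, 24) divides 112. Since 8 | 112, solutions exist.

Yes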